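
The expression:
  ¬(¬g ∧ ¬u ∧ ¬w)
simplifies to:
g ∨ u ∨ w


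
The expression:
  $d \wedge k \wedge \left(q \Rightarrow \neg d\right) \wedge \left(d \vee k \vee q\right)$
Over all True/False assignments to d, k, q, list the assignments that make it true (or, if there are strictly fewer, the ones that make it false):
is true only for:
  d=True, k=True, q=False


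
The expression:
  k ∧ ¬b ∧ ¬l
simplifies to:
k ∧ ¬b ∧ ¬l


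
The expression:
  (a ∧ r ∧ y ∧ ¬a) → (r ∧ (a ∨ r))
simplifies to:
True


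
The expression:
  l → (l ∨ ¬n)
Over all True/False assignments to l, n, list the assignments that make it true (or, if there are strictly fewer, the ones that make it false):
is always true.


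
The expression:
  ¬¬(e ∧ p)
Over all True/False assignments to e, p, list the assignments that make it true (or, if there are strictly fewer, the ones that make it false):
is true only for:
  e=True, p=True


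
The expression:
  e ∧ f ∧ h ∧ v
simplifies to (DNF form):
e ∧ f ∧ h ∧ v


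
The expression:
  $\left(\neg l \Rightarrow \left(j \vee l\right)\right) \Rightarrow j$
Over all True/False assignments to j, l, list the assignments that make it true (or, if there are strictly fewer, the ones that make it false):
is false only for:
  j=False, l=True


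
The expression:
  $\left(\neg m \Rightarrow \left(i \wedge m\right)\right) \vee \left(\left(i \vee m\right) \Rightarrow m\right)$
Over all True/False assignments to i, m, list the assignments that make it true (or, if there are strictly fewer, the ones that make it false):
is false only for:
  i=True, m=False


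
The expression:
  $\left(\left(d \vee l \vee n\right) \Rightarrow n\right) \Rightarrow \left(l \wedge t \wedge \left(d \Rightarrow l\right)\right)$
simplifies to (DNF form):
$\left(d \wedge \neg n\right) \vee \left(l \wedge t\right) \vee \left(l \wedge \neg n\right)$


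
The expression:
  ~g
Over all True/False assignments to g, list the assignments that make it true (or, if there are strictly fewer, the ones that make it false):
is true only for:
  g=False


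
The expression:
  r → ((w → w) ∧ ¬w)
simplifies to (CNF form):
¬r ∨ ¬w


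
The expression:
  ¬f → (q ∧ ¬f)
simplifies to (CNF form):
f ∨ q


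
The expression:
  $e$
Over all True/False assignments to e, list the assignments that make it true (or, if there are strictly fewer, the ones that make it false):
is true only for:
  e=True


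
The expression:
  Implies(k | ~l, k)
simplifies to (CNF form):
k | l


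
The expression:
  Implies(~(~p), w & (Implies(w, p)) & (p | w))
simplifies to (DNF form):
w | ~p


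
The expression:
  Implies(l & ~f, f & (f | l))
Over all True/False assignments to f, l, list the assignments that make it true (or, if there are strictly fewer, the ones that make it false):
is false only for:
  f=False, l=True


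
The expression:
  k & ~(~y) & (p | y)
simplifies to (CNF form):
k & y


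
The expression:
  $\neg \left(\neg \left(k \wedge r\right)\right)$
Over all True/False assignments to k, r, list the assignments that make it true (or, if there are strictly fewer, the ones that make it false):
is true only for:
  k=True, r=True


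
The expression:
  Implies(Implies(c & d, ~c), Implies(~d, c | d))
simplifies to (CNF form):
c | d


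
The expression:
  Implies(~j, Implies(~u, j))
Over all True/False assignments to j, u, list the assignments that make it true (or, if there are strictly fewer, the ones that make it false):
is false only for:
  j=False, u=False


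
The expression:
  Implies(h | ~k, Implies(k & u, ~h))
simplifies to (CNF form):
~h | ~k | ~u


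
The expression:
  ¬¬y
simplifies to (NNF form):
y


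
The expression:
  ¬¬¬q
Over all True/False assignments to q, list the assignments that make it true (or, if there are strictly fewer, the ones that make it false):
is true only for:
  q=False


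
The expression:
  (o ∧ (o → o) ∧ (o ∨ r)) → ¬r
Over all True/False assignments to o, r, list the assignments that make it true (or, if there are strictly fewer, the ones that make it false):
is false only for:
  o=True, r=True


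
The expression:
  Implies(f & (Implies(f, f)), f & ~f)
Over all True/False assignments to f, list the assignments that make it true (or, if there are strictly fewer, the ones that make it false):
is true only for:
  f=False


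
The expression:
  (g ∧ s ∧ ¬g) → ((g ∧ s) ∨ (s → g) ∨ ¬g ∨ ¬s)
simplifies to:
True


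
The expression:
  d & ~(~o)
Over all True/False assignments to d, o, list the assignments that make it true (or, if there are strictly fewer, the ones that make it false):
is true only for:
  d=True, o=True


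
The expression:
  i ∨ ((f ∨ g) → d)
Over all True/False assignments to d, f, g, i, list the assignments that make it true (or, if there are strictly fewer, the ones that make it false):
is false only for:
  d=False, f=False, g=True, i=False;
  d=False, f=True, g=False, i=False;
  d=False, f=True, g=True, i=False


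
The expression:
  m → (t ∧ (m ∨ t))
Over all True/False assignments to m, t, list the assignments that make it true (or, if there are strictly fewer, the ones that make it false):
is false only for:
  m=True, t=False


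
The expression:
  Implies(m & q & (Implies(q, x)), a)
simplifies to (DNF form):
a | ~m | ~q | ~x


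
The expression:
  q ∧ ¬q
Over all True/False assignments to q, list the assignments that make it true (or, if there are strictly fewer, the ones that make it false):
is never true.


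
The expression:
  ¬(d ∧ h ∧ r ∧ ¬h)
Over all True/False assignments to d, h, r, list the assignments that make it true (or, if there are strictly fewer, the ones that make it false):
is always true.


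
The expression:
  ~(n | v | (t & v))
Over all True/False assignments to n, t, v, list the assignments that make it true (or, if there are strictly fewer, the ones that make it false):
is true only for:
  n=False, t=False, v=False;
  n=False, t=True, v=False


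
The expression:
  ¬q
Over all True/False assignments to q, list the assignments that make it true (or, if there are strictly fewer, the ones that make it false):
is true only for:
  q=False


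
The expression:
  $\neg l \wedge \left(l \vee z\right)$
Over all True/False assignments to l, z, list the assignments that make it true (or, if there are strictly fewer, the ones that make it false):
is true only for:
  l=False, z=True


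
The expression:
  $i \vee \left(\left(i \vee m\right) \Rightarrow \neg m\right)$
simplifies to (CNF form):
$i \vee \neg m$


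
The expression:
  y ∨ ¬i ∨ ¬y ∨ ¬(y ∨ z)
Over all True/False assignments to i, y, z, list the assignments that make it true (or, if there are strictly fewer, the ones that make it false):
is always true.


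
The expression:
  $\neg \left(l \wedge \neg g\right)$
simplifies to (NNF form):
$g \vee \neg l$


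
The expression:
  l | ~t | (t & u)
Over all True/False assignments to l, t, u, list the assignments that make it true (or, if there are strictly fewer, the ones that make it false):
is false only for:
  l=False, t=True, u=False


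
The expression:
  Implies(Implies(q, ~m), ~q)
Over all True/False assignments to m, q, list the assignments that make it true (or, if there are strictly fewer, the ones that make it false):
is false only for:
  m=False, q=True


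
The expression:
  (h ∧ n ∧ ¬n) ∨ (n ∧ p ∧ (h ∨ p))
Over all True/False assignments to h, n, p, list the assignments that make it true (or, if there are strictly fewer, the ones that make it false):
is true only for:
  h=False, n=True, p=True;
  h=True, n=True, p=True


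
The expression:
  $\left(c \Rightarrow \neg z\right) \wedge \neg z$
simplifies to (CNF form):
$\neg z$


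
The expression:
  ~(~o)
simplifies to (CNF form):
o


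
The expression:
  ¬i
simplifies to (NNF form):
¬i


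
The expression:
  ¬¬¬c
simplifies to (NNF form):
¬c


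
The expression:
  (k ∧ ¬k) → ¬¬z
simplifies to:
True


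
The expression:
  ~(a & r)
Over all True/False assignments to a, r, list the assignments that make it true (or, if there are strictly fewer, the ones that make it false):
is false only for:
  a=True, r=True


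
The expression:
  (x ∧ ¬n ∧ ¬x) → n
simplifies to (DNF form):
True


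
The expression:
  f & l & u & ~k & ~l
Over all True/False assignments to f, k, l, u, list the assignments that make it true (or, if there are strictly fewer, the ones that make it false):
is never true.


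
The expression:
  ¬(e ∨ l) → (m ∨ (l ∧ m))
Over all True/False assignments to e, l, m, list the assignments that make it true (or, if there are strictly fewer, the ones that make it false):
is false only for:
  e=False, l=False, m=False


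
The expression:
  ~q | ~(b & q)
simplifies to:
~b | ~q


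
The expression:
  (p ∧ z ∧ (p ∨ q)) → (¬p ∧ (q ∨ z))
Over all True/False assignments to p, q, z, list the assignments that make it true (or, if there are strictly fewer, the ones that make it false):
is false only for:
  p=True, q=False, z=True;
  p=True, q=True, z=True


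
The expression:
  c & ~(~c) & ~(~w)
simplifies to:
c & w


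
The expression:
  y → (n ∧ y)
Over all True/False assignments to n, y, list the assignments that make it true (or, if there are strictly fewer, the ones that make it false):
is false only for:
  n=False, y=True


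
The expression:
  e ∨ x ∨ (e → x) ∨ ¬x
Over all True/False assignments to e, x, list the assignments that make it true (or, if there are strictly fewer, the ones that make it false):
is always true.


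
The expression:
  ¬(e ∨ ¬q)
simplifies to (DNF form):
q ∧ ¬e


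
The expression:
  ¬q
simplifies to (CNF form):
¬q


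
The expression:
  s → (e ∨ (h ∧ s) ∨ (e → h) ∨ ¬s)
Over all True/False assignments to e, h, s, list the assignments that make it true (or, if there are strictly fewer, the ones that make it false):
is always true.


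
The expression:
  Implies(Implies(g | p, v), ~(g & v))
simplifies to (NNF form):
~g | ~v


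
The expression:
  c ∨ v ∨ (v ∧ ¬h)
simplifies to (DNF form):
c ∨ v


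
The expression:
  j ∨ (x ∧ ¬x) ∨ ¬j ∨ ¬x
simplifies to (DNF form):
True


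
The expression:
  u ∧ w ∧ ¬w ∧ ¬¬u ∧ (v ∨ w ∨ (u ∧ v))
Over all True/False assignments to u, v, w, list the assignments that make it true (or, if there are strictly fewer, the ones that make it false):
is never true.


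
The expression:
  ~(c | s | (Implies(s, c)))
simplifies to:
False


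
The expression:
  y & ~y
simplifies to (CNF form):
False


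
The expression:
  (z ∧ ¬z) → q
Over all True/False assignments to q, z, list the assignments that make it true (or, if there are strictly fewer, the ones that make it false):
is always true.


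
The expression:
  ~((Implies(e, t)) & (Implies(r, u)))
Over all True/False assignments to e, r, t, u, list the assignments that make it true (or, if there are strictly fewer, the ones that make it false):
is true only for:
  e=False, r=True, t=False, u=False;
  e=False, r=True, t=True, u=False;
  e=True, r=False, t=False, u=False;
  e=True, r=False, t=False, u=True;
  e=True, r=True, t=False, u=False;
  e=True, r=True, t=False, u=True;
  e=True, r=True, t=True, u=False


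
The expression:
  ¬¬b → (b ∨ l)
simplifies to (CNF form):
True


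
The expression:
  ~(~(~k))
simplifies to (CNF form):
~k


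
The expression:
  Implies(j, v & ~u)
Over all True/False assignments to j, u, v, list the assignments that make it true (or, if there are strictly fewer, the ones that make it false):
is false only for:
  j=True, u=False, v=False;
  j=True, u=True, v=False;
  j=True, u=True, v=True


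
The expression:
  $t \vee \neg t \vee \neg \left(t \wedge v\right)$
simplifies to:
$\text{True}$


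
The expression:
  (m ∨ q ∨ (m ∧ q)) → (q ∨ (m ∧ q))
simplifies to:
q ∨ ¬m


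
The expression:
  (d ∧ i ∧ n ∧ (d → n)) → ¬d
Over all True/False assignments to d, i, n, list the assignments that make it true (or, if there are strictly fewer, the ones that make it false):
is false only for:
  d=True, i=True, n=True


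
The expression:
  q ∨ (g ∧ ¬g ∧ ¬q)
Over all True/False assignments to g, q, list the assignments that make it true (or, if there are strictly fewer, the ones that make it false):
is true only for:
  g=False, q=True;
  g=True, q=True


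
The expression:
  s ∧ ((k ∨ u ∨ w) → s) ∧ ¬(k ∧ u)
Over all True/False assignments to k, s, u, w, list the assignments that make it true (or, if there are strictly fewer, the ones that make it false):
is true only for:
  k=False, s=True, u=False, w=False;
  k=False, s=True, u=False, w=True;
  k=False, s=True, u=True, w=False;
  k=False, s=True, u=True, w=True;
  k=True, s=True, u=False, w=False;
  k=True, s=True, u=False, w=True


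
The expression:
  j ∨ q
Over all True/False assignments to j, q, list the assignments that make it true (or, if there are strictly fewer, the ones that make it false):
is false only for:
  j=False, q=False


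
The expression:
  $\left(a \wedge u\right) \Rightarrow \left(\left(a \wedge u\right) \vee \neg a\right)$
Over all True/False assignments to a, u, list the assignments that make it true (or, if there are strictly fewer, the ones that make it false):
is always true.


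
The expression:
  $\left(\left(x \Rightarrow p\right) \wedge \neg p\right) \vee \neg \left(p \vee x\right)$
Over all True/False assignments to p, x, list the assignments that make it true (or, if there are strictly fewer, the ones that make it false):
is true only for:
  p=False, x=False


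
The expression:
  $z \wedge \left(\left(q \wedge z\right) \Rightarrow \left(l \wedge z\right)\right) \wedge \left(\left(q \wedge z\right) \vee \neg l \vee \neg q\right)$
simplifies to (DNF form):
$\left(l \wedge z\right) \vee \left(z \wedge \neg q\right)$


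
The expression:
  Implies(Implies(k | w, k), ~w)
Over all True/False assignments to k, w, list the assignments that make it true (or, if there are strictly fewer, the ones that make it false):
is false only for:
  k=True, w=True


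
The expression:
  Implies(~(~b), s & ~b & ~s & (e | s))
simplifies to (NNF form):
~b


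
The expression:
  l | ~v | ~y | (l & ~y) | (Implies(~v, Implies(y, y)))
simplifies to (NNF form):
True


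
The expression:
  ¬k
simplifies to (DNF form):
¬k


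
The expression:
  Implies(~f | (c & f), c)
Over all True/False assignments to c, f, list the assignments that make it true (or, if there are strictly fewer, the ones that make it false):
is false only for:
  c=False, f=False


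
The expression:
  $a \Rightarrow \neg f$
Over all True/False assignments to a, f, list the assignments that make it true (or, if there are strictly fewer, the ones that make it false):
is false only for:
  a=True, f=True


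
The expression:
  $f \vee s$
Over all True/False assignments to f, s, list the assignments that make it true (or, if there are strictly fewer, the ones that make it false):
is false only for:
  f=False, s=False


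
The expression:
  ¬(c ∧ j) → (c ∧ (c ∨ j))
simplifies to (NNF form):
c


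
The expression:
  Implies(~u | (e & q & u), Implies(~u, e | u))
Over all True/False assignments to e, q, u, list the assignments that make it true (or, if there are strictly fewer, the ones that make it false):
is false only for:
  e=False, q=False, u=False;
  e=False, q=True, u=False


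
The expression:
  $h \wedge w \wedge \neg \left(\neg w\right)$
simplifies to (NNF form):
$h \wedge w$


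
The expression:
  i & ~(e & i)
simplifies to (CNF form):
i & ~e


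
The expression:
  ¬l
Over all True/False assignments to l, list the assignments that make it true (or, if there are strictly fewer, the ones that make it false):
is true only for:
  l=False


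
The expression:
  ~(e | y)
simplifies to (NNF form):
~e & ~y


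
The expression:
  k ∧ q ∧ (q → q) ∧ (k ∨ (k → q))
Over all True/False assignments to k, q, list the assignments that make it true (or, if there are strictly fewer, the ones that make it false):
is true only for:
  k=True, q=True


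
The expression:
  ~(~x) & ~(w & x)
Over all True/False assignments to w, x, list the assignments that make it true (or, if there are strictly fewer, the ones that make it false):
is true only for:
  w=False, x=True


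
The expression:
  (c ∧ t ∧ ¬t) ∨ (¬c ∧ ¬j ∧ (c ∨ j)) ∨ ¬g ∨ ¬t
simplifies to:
¬g ∨ ¬t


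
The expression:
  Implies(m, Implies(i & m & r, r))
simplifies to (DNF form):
True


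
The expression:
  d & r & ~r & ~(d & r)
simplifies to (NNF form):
False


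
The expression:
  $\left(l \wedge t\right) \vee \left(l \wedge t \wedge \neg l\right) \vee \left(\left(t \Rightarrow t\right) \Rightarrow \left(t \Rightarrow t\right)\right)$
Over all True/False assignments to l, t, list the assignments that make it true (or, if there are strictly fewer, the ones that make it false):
is always true.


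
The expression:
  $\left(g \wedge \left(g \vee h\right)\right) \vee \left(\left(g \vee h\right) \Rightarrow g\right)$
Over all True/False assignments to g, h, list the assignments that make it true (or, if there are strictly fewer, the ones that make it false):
is false only for:
  g=False, h=True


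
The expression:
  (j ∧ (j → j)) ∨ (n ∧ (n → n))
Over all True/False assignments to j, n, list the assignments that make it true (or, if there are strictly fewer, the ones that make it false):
is false only for:
  j=False, n=False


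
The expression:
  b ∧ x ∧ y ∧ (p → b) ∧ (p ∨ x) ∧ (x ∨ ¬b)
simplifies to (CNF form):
b ∧ x ∧ y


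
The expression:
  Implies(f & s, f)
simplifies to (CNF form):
True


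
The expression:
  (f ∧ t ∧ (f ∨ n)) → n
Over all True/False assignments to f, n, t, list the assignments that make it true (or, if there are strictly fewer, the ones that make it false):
is false only for:
  f=True, n=False, t=True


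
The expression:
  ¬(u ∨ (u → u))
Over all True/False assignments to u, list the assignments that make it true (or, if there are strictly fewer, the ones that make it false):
is never true.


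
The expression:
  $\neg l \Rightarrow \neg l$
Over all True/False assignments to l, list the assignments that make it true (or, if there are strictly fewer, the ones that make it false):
is always true.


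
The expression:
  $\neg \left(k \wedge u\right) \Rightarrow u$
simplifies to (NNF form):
$u$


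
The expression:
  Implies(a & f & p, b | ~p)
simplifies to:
b | ~a | ~f | ~p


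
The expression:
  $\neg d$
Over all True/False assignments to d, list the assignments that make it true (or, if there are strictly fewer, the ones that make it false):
is true only for:
  d=False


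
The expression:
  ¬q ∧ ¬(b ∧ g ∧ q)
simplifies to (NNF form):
¬q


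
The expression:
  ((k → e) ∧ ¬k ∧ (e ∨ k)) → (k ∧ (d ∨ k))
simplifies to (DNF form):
k ∨ ¬e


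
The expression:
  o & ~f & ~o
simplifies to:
False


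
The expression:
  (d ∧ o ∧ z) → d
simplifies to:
True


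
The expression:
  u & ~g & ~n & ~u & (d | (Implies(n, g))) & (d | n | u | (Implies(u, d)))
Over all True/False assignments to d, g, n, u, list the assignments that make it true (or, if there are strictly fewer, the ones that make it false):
is never true.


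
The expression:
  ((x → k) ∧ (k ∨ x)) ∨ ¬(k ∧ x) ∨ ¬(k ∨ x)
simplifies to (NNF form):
True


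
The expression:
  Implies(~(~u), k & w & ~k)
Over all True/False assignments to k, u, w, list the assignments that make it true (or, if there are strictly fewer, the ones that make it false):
is true only for:
  k=False, u=False, w=False;
  k=False, u=False, w=True;
  k=True, u=False, w=False;
  k=True, u=False, w=True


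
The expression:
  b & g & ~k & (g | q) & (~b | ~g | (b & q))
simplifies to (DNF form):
b & g & q & ~k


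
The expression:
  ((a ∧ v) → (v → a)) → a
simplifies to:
a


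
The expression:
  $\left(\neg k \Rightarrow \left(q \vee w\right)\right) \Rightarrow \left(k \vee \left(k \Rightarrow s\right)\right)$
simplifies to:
$\text{True}$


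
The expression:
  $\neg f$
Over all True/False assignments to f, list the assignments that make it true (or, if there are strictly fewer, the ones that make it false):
is true only for:
  f=False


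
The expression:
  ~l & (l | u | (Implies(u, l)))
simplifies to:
~l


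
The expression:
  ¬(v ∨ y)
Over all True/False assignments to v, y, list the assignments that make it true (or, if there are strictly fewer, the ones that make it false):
is true only for:
  v=False, y=False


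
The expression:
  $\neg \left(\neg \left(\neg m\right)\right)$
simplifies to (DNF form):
$\neg m$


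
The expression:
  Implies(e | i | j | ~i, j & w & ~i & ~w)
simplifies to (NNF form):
False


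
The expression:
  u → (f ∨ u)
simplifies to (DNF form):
True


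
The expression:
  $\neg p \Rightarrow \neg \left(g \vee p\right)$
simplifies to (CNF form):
$p \vee \neg g$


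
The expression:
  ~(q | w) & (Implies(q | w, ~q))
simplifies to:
~q & ~w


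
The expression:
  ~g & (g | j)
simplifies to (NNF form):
j & ~g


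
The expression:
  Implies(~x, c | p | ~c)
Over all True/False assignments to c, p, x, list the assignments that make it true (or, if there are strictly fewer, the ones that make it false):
is always true.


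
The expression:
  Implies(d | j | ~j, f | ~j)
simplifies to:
f | ~j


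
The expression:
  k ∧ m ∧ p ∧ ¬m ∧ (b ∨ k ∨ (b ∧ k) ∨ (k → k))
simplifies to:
False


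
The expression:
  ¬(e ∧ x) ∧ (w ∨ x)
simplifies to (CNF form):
(w ∨ x) ∧ (¬e ∨ ¬x)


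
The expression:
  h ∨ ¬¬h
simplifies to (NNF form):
h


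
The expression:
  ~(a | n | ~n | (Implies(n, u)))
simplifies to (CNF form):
False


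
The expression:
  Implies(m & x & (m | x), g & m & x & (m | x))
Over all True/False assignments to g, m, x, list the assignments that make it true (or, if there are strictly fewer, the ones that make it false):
is false only for:
  g=False, m=True, x=True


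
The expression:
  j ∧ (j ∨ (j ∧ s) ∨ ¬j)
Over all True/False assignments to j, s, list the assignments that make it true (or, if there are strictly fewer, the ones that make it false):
is true only for:
  j=True, s=False;
  j=True, s=True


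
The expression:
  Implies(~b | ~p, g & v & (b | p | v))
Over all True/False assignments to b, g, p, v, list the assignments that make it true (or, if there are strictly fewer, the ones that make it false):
is true only for:
  b=False, g=True, p=False, v=True;
  b=False, g=True, p=True, v=True;
  b=True, g=False, p=True, v=False;
  b=True, g=False, p=True, v=True;
  b=True, g=True, p=False, v=True;
  b=True, g=True, p=True, v=False;
  b=True, g=True, p=True, v=True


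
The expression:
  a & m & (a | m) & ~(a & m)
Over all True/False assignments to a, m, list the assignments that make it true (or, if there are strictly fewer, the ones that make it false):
is never true.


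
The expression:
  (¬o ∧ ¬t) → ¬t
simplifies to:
True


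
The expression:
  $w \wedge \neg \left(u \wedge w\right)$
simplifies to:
$w \wedge \neg u$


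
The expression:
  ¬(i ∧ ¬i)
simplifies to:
True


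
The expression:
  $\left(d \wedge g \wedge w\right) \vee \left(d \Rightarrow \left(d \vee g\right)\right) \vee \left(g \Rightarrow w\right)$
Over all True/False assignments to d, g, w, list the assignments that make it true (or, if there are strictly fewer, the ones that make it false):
is always true.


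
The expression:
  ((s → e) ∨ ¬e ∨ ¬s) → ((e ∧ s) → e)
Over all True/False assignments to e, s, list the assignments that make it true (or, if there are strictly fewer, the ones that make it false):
is always true.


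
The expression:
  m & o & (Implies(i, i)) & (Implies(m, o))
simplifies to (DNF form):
m & o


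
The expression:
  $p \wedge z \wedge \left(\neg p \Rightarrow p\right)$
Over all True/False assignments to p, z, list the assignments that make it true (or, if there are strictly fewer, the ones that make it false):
is true only for:
  p=True, z=True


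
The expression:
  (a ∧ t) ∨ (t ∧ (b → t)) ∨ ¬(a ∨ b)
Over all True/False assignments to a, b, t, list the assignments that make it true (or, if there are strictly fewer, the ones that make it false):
is false only for:
  a=False, b=True, t=False;
  a=True, b=False, t=False;
  a=True, b=True, t=False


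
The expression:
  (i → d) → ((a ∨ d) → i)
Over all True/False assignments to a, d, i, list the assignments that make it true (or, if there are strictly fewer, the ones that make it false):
is false only for:
  a=False, d=True, i=False;
  a=True, d=False, i=False;
  a=True, d=True, i=False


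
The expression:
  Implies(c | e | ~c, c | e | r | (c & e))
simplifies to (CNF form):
c | e | r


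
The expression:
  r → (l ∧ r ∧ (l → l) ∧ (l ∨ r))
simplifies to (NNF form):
l ∨ ¬r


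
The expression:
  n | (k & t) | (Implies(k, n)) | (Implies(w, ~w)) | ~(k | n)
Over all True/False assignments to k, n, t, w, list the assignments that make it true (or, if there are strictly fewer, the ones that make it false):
is false only for:
  k=True, n=False, t=False, w=True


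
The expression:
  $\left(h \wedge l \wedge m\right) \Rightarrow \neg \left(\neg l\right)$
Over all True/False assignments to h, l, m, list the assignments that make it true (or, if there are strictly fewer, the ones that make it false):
is always true.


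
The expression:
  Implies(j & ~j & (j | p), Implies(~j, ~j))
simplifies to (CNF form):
True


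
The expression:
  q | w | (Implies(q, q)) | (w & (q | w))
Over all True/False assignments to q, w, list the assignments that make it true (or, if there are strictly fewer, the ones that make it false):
is always true.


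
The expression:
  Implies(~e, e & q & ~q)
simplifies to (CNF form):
e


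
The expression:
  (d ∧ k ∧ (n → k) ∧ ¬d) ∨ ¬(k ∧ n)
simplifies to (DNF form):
¬k ∨ ¬n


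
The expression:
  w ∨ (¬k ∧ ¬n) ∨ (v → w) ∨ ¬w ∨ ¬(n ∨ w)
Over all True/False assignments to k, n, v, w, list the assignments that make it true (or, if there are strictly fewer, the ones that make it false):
is always true.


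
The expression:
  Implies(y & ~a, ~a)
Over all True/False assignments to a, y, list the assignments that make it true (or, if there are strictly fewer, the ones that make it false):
is always true.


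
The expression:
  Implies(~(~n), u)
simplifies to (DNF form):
u | ~n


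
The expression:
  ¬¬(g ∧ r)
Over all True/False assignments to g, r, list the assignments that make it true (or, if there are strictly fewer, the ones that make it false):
is true only for:
  g=True, r=True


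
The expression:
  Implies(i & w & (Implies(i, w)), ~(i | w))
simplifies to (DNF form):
~i | ~w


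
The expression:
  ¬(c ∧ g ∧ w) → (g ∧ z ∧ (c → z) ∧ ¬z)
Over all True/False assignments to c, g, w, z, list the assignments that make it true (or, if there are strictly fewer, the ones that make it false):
is true only for:
  c=True, g=True, w=True, z=False;
  c=True, g=True, w=True, z=True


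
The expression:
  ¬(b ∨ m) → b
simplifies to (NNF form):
b ∨ m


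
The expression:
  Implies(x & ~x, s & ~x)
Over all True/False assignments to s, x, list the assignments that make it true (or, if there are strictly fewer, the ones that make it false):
is always true.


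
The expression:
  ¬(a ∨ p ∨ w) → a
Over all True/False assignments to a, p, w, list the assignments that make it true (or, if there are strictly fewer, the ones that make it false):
is false only for:
  a=False, p=False, w=False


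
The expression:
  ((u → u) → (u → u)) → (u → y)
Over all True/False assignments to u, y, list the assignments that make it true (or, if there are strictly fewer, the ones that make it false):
is false only for:
  u=True, y=False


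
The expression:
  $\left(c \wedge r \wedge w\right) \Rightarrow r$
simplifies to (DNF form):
$\text{True}$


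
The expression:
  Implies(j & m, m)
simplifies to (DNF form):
True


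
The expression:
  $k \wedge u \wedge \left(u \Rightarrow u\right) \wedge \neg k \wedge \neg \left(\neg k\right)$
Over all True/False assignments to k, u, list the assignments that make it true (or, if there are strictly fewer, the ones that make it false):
is never true.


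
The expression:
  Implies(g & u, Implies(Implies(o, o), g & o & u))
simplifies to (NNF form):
o | ~g | ~u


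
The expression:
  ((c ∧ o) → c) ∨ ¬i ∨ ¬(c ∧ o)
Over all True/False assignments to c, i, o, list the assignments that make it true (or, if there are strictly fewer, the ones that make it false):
is always true.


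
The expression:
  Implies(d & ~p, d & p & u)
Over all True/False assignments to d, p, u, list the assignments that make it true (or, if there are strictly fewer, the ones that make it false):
is false only for:
  d=True, p=False, u=False;
  d=True, p=False, u=True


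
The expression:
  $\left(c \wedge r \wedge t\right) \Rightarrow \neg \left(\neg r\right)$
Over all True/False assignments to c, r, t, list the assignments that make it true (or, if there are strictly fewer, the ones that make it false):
is always true.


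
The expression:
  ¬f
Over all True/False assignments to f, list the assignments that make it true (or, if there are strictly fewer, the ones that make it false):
is true only for:
  f=False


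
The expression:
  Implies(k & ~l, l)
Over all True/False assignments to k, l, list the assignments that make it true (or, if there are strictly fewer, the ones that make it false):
is false only for:
  k=True, l=False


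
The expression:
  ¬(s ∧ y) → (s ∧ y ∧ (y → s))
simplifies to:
s ∧ y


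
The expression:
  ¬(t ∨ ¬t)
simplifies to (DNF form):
False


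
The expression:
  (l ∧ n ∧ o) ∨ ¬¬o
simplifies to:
o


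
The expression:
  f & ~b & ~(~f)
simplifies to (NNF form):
f & ~b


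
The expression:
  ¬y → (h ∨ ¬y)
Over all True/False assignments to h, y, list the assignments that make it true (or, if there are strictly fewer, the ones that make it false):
is always true.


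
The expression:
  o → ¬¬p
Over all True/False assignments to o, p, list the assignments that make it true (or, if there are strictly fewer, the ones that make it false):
is false only for:
  o=True, p=False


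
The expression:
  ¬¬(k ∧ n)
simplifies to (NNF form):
k ∧ n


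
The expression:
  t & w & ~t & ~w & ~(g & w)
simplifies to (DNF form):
False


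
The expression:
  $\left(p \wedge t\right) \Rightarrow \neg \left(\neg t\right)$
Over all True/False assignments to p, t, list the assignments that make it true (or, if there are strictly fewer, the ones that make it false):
is always true.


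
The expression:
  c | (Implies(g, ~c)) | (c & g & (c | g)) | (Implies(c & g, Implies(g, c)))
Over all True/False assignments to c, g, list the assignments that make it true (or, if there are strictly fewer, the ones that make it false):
is always true.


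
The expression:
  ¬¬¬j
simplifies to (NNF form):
¬j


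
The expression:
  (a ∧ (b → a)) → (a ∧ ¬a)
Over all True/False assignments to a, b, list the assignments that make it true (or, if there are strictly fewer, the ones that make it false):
is true only for:
  a=False, b=False;
  a=False, b=True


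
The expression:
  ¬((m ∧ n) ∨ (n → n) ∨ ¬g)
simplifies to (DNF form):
False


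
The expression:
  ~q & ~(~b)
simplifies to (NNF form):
b & ~q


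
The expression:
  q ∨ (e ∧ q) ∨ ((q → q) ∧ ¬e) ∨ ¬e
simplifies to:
q ∨ ¬e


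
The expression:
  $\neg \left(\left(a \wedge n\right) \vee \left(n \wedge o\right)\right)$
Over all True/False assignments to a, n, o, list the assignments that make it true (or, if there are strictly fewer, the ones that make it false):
is false only for:
  a=False, n=True, o=True;
  a=True, n=True, o=False;
  a=True, n=True, o=True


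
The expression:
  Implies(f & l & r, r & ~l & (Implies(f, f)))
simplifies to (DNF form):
~f | ~l | ~r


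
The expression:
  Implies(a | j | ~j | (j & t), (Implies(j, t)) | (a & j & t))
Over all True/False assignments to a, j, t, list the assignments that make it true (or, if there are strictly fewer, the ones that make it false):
is false only for:
  a=False, j=True, t=False;
  a=True, j=True, t=False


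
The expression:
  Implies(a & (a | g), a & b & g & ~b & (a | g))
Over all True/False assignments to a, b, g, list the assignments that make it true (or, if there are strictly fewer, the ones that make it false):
is true only for:
  a=False, b=False, g=False;
  a=False, b=False, g=True;
  a=False, b=True, g=False;
  a=False, b=True, g=True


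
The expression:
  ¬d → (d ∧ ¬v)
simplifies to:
d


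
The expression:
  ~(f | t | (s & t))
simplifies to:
~f & ~t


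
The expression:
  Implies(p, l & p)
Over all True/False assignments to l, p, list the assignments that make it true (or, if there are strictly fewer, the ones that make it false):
is false only for:
  l=False, p=True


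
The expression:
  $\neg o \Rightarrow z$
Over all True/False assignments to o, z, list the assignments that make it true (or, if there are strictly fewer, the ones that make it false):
is false only for:
  o=False, z=False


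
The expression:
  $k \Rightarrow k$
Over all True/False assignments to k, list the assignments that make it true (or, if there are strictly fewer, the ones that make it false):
is always true.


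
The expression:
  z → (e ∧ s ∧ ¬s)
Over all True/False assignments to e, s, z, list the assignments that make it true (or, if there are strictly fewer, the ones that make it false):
is true only for:
  e=False, s=False, z=False;
  e=False, s=True, z=False;
  e=True, s=False, z=False;
  e=True, s=True, z=False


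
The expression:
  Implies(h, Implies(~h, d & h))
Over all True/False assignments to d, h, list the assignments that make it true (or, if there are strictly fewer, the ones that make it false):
is always true.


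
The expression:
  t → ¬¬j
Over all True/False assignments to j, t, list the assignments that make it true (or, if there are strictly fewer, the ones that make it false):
is false only for:
  j=False, t=True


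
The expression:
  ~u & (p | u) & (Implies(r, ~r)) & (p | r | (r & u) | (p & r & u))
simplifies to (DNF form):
p & ~r & ~u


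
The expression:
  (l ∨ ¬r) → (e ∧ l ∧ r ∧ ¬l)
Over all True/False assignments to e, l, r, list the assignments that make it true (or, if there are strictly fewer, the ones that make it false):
is true only for:
  e=False, l=False, r=True;
  e=True, l=False, r=True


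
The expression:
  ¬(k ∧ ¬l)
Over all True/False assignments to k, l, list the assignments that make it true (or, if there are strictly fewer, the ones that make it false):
is false only for:
  k=True, l=False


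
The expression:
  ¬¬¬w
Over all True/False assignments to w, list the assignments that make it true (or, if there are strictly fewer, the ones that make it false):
is true only for:
  w=False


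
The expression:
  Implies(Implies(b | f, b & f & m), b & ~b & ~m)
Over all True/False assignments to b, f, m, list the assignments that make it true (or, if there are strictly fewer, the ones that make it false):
is false only for:
  b=False, f=False, m=False;
  b=False, f=False, m=True;
  b=True, f=True, m=True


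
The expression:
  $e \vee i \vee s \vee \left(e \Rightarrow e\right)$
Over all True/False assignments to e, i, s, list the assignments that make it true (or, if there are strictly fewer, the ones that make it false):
is always true.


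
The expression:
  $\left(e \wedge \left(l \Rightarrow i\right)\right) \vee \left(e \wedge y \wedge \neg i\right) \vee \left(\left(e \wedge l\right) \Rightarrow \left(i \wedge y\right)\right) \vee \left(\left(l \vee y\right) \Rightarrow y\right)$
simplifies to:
$i \vee y \vee \neg e \vee \neg l$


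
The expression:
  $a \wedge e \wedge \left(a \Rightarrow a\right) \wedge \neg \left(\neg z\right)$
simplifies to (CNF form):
$a \wedge e \wedge z$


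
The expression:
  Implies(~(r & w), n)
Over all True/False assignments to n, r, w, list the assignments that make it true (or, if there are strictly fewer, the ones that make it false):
is false only for:
  n=False, r=False, w=False;
  n=False, r=False, w=True;
  n=False, r=True, w=False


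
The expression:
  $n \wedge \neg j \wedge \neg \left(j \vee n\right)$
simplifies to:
$\text{False}$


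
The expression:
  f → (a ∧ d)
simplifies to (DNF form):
(a ∧ d) ∨ ¬f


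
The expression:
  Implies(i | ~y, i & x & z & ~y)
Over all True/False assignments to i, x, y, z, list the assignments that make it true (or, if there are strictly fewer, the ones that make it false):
is true only for:
  i=False, x=False, y=True, z=False;
  i=False, x=False, y=True, z=True;
  i=False, x=True, y=True, z=False;
  i=False, x=True, y=True, z=True;
  i=True, x=True, y=False, z=True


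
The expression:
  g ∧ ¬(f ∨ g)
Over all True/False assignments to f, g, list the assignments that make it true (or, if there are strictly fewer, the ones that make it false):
is never true.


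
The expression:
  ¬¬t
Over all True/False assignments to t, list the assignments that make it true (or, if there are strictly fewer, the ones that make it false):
is true only for:
  t=True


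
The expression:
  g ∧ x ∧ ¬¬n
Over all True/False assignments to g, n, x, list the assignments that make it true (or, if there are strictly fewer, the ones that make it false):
is true only for:
  g=True, n=True, x=True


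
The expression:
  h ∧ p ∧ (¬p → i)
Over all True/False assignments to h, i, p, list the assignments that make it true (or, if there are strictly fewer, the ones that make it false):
is true only for:
  h=True, i=False, p=True;
  h=True, i=True, p=True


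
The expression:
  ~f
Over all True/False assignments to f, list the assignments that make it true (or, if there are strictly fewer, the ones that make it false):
is true only for:
  f=False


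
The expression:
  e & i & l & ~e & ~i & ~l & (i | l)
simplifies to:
False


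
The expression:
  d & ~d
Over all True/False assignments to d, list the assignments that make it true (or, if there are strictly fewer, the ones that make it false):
is never true.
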